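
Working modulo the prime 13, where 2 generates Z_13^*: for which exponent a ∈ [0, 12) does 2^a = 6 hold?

5

Successive powers of 2 modulo 13:
  2^0=1  2^1=2  2^2=4  2^3=8  2^4=3  2^5=6
So 2^5 ≡ 6 (mod 13), giving a = 5.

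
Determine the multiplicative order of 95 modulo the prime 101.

The order of 95 must divide p − 1 = 100 = 2^2 · 5^2.
Divisors: 1, 2, 4, 5, 10, 20, 25, 50, 100.
Check each in increasing order: 95^1 ≡ 95;  95^2 ≡ 36;  95^4 ≡ 84;  95^5 ≡ 1.
Smallest exponent giving 1 is 5.

5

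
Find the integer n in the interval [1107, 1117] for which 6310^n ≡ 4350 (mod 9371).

1111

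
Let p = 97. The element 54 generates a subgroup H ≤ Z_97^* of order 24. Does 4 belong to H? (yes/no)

yes

4 ∈ ⟨54⟩ iff 4^24 ≡ 1 (mod 97), since |⟨54⟩| = 24.
4^24 mod 97 = 1.
Since 1 = 1, 4 lies in the subgroup.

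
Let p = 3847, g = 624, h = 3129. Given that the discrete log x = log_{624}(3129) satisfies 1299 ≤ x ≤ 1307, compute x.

Compute 624^1299 mod 3847 = 1976, then multiply by 624 repeatedly:
  624^1299=1976  624^1300=1984  624^1301=3129
Found 3129 at exponent 1301.

1301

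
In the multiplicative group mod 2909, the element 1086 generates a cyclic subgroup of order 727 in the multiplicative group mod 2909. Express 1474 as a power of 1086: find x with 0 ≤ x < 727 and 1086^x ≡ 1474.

Baby-step giant-step with m = ceil(sqrt(727)) = 27.
Baby table (1086^j mod 2909 for j=0..26):
  0:1  1:1086  2:1251  3:83  4:2868  5:2018  6:1071  7:2415
  8:1681  9:1623  10:2633  11:2800  12:895  13:364  14:2589  15:1560
  16:1122  17:2530  18:1484  19:38  20:542  21:994  22:245  23:1351
  24:1050  25:2881  26:1591
Giant step factor: 1086^(-27) ≡ 703 (mod 2909).
Scan 1474·703^i mod 2909 for i = 0, 1, …:
  i=0: 1474   i=1: 618   i=2: 1013   i=3: 2343
  i=4: 635   i=5: 1328   i=6: 2704   i=7: 1335
  i=8: 1807   i=9: 1997     …   i=20: 1996
  i=21: 1050
Match at i=21, j=24: x = 21·27 + 24 = 591.

591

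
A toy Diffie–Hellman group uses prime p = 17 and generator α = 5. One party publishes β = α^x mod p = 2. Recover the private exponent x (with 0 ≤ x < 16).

Successive powers of 5 modulo 17:
  5^0=1  5^1=5  5^2=8  5^3=6  5^4=13  5^5=14
  5^6=2
So 5^6 ≡ 2 (mod 17), giving x = 6.

6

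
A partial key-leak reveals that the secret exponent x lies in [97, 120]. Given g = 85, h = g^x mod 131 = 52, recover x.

Compute 85^97 mod 131 = 116, then multiply by 85 repeatedly:
  85^97=116  85^98=35  85^99=93  85^100=45  85^101=26
  85^102=114  85^103=127  85^104=53  85^105=51  85^106=12
  85^107=103  85^108=109  85^109=95  85^110=84  85^111=66
  85^112=108  85^113=10  85^114=64  85^115=69  85^116=101
  85^117=70  85^118=55  85^119=90  85^120=52
Found 52 at exponent 120.

120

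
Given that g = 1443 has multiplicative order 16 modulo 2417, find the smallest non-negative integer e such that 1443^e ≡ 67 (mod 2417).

Successive powers of 1443 modulo 2417:
  1443^0=1  1443^1=1443  1443^2=1212  1443^3=1425  1443^4=1825  1443^5=1362
  1443^6=345  1443^7=2350  1443^8=2416  1443^9=974  1443^10=1205  1443^11=992
  1443^12=592  1443^13=1055  1443^14=2072  1443^15=67
So 1443^15 ≡ 67 (mod 2417), giving e = 15.

15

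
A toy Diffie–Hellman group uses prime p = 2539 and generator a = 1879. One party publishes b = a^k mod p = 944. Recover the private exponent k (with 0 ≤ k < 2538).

2236

Baby-step giant-step with m = ceil(sqrt(2538)) = 51.
Baby table (1879^j mod 2539 for j=0..50):
  0:1  1:1879  2:1431  3:48  4:1327  5:135  6:2304  7:221
  8:1402  9:1415  10:452  11:1282  12:1906  13:1384  14:600  15:84
  16:418  17:871  18:1493  19:2291  20:1184  21:572  22:791  23:974
  24:2066  25:2422  26:1050  27:147  28:2001  29:2159  30:1978  31:2105
  32:2072  33:1001  34:2019  35:435  36:2346  37:430  38:568  39:892
  40:328  41:1874  42:2192  43:510  44:1087  45:1117  46:1629  47:1396
  48:297  49:2022  50:994
Giant step factor: 1879^(-51) ≡ 1202 (mod 2539).
Scan 944·1202^i mod 2539 for i = 0, 1, …:
  i=0: 944   i=1: 2294   i=2: 34   i=3: 244
  i=4: 1303   i=5: 2182   i=6: 2516   i=7: 283
  i=8: 2479   i=9: 1511     …   i=42: 1403
  i=43: 510
Match at i=43, j=43: k = 43·51 + 43 = 2236.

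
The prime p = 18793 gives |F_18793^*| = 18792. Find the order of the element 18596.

The order of 18596 must divide p − 1 = 18792 = 2^3 · 3^4 · 29.
Divisors: 1, 2, 3, 4, 6, 8, 9, 12, 18, 24, 27, 29, 36, 54, 58, 72, 81, 87, 108, 116, 162, 174, 216, 232, 261, 324, 348, 522, 648, 696, 783, 1044, 1566, 2088, 2349, 3132, 4698, 6264, 9396, 18792.
Check each in increasing order: 18596^1 ≡ 18596;  18596^2 ≡ 1223;  18596^3 ≡ 3378;  18596^4 ≡ 11082;  18596^6 ≡ 3533;  18596^8 ≡ 17262;  18596^9 ≡ 919;  18596^12 ≡ 3537;  18596^18 ≡ 17669;  18596^24 ≡ 13024;  18596^27 ≡ 659;  18596^29 ≡ 16651;  18596^36 ≡ 4245;  18596^54 ≡ 2042;  18596^58 ≡ 2672;  18596^72 ≡ 16331;  18596^81 ≡ 11375;  18596^87 ≡ 8441;  18596^108 ≡ 16511;  18596^116 ≡ 17037;  18596^162 ≡ 820;  18596^174 ≡ 6218;  18596^216 ≡ 1863;  18596^232 ≡ 1484;  18596^261 ≡ 16082;  18596^324 ≡ 14645;  18596^348 ≡ 6323;  18596^522 ≡ 1458;  18596^648 ≡ 10309;  18596^696 ≡ 7618;  18596^783 ≡ 12685;  18596^1044 ≡ 2155;  18596^1566 ≡ 3559;  18596^2088 ≡ 2154;  18596^2349 ≡ 5129;  18596^3132 ≡ 18792;  18596^4698 ≡ 15234;  18596^6264 ≡ 1.
Smallest exponent giving 1 is 6264.

6264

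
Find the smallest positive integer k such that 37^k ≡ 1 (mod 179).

The order of 37 must divide p − 1 = 178 = 2 · 89.
Divisors: 1, 2, 89, 178.
Check each in increasing order: 37^1 ≡ 37;  37^2 ≡ 116;  37^89 ≡ 178;  37^178 ≡ 1.
Smallest exponent giving 1 is 178.

178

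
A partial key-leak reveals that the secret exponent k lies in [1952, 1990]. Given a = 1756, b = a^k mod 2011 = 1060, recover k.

1961

Compute 1756^1952 mod 2011 = 945, then multiply by 1756 repeatedly:
  1756^1952=945  1756^1953=345  1756^1954=509  1756^1955=920  1756^1956=687
  1756^1957=1783  1756^1958=1832  1756^1959=1403  1756^1960=193  1756^1961=1060
Found 1060 at exponent 1961.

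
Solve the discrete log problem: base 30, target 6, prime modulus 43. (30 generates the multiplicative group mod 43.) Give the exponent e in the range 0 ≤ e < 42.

Successive powers of 30 modulo 43:
  30^0=1  30^1=30  30^2=40  30^3=39  30^4=9  30^5=12
  30^6=16  30^7=7  30^8=38  30^9=22  30^10=15  30^11=20
  30^12=41  30^13=26  30^14=6
So 30^14 ≡ 6 (mod 43), giving e = 14.

14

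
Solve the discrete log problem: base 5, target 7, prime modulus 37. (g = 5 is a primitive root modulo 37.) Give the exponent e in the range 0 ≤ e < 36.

28

Successive powers of 5 modulo 37:
  5^0=1  5^1=5  5^2=25  5^3=14  5^4=33  5^5=17
  5^6=11  5^7=18  5^8=16  5^9=6  5^10=30  5^11=2
  5^12=10  5^13=13  5^14=28  5^15=29  5^16=34  5^17=22
  5^18=36  5^19=32  5^20=12  5^21=23  5^22=4  5^23=20
  5^24=26  5^25=19  5^26=21  5^27=31  5^28=7
So 5^28 ≡ 7 (mod 37), giving e = 28.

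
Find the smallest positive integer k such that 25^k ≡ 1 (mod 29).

7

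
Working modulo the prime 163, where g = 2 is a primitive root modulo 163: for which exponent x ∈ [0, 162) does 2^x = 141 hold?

129

Baby-step giant-step with m = ceil(sqrt(162)) = 13.
Baby table (2^j mod 163 for j=0..12):
  0:1  1:2  2:4  3:8  4:16  5:32  6:64  7:128
  8:93  9:23  10:46  11:92  12:21
Giant step factor: 2^(-13) ≡ 66 (mod 163).
Scan 141·66^i mod 163 for i = 0, 1, …:
  i=0: 141   i=1: 15   i=2: 12   i=3: 140
  i=4: 112   i=5: 57   i=6: 13   i=7: 43
  i=8: 67   i=9: 21
Match at i=9, j=12: x = 9·13 + 12 = 129.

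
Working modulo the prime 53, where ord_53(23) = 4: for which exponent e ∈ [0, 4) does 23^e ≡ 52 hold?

Successive powers of 23 modulo 53:
  23^0=1  23^1=23  23^2=52
So 23^2 ≡ 52 (mod 53), giving e = 2.

2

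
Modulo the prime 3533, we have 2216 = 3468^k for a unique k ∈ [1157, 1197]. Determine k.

Compute 3468^1157 mod 3533 = 1430, then multiply by 3468 repeatedly:
  3468^1157=1430  3468^1158=2441  3468^1159=320  3468^1160=398  3468^1161=2394
  3468^1162=3375  3468^1163=3204  3468^1164=187  3468^1165=1977  3468^1166=2216
Found 2216 at exponent 1166.

1166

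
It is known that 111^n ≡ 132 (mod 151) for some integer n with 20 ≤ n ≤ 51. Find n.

45

Compute 111^20 mod 151 = 4, then multiply by 111 repeatedly:
  111^20=4  111^21=142  111^22=58  111^23=96  111^24=86
  111^25=33  111^26=39  111^27=101  111^28=37  111^29=30
  111^30=8  111^31=133  111^32=116  111^33=41  111^34=21
  111^35=66  111^36=78  111^37=51  111^38=74  111^39=60
  111^40=16  111^41=115  111^42=81  111^43=82  111^44=42
  111^45=132
Found 132 at exponent 45.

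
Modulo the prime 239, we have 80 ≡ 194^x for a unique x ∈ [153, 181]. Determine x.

Compute 194^153 mod 239 = 229, then multiply by 194 repeatedly:
  194^153=229  194^154=211  194^155=65  194^156=182  194^157=175
  194^158=12  194^159=177  194^160=161  194^161=164  194^162=29
  194^163=129  194^164=170  194^165=237  194^166=90  194^167=13
  194^168=132  194^169=35  194^170=98  194^171=131  194^172=80
Found 80 at exponent 172.

172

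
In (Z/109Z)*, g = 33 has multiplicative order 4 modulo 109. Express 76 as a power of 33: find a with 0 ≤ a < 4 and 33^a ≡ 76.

Successive powers of 33 modulo 109:
  33^0=1  33^1=33  33^2=108  33^3=76
So 33^3 ≡ 76 (mod 109), giving a = 3.

3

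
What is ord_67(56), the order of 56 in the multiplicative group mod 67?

33

The order of 56 must divide p − 1 = 66 = 2 · 3 · 11.
Divisors: 1, 2, 3, 6, 11, 22, 33, 66.
Check each in increasing order: 56^1 ≡ 56;  56^2 ≡ 54;  56^3 ≡ 9;  56^6 ≡ 14;  56^11 ≡ 37;  56^22 ≡ 29;  56^33 ≡ 1.
Smallest exponent giving 1 is 33.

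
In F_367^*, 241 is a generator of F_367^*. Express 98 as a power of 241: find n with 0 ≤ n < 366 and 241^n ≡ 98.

Baby-step giant-step with m = ceil(sqrt(366)) = 20.
Baby table (241^j mod 367 for j=0..19):
  0:1  1:241  2:95  3:141  4:217  5:183  6:63  7:136
  8:113  9:75  10:92  11:152  12:299  13:127  14:146  15:321
  16:291  17:34  18:120  19:294
Giant step factor: 241^(-20) ≡ 16 (mod 367).
Scan 98·16^i mod 367 for i = 0, 1, …:
  i=0: 98   i=1: 100   i=2: 132   i=3: 277
  i=4: 28   i=5: 81   i=6: 195   i=7: 184
  i=8: 8   i=9: 128     …   i=15: 30
  i=16: 113
Match at i=16, j=8: n = 16·20 + 8 = 328.

328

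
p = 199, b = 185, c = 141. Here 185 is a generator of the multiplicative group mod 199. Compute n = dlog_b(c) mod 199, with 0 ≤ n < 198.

55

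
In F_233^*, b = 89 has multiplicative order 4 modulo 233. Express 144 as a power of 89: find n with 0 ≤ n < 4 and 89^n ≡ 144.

Successive powers of 89 modulo 233:
  89^0=1  89^1=89  89^2=232  89^3=144
So 89^3 ≡ 144 (mod 233), giving n = 3.

3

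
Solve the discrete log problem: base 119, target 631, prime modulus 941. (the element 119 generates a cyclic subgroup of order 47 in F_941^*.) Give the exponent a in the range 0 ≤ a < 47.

Baby-step giant-step with m = ceil(sqrt(47)) = 7.
Baby table (119^j mod 941 for j=0..6):
  0:1  1:119  2:46  3:769  4:234  5:557  6:413
Giant step factor: 119^(-7) ≡ 302 (mod 941).
Scan 631·302^i mod 941 for i = 0, 1, …:
  i=0: 631   i=1: 480   i=2: 46
Match at i=2, j=2: a = 2·7 + 2 = 16.

16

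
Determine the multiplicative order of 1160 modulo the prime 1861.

The order of 1160 must divide p − 1 = 1860 = 2^2 · 3 · 5 · 31.
Divisors: 1, 2, 3, 4, 5, 6, 10, 12, 15, 20, 30, 31, 60, 62, 93, 124, 155, 186, 310, 372, 465, 620, 930, 1860.
Check each in increasing order: 1160^1 ≡ 1160;  1160^2 ≡ 97;  1160^3 ≡ 860;  1160^4 ≡ 104;  1160^5 ≡ 1536;  1160^6 ≡ 783;  1160^10 ≡ 1409;  1160^12 ≡ 820;  1160^15 ≡ 1742;  1160^20 ≡ 1455;  1160^30 ≡ 1134;  1160^31 ≡ 1574;  1160^60 ≡ 5;  1160^62 ≡ 485;  1160^93 ≡ 380;  1160^124 ≡ 739;  1160^155 ≡ 61;  1160^186 ≡ 1103;  1160^310 ≡ 1860;  1160^372 ≡ 1376;  1160^465 ≡ 1800;  1160^620 ≡ 1.
Smallest exponent giving 1 is 620.

620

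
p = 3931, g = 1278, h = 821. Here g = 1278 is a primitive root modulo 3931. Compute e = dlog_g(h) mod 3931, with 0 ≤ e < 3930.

3372

Baby-step giant-step with m = ceil(sqrt(3930)) = 63.
Baby table (1278^j mod 3931 for j=0..62):
  0:1  1:1278  2:1919  3:3469  4:3145  5:1828  6:1170  7:1480
  8:629  9:1938  10:234  11:296  12:912  13:1960  14:833  15:3204
  16:2541  17:392  18:1739  19:1427  20:3653  21:2437  22:1134  23:2644
  24:2303  25:2846  26:1013  27:1315  28:2033  29:3714  30:1775  31:263
  32:1979  33:1529  34:355  35:1625  36:1182  37:1092  38:71  39:325
  40:2595  41:2577  42:3159  43:65  44:519  45:2874  46:1418  47:13
  48:890  49:1361  50:1856  51:1575  52:178  53:3417  54:3516  55:315
  56:1608  57:3042  58:3848  59:63  60:1894  61:2967  62:2342
Giant step factor: 1278^(-63) ≡ 1560 (mod 3931).
Scan 821·1560^i mod 3931 for i = 0, 1, …:
  i=0: 821   i=1: 3185   i=2: 3747   i=3: 3854
  i=4: 1741   i=5: 3570   i=6: 2904   i=7: 1728
  i=8: 2945   i=9: 2792     …   i=52: 1969
  i=53: 1529
Match at i=53, j=33: e = 53·63 + 33 = 3372.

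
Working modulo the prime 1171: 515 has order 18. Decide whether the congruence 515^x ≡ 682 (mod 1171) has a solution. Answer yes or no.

682 ∈ ⟨515⟩ iff 682^18 ≡ 1 (mod 1171), since |⟨515⟩| = 18.
682^18 mod 1171 = 1068.
Since 1068 ≠ 1, 682 does not lie in the subgroup.

no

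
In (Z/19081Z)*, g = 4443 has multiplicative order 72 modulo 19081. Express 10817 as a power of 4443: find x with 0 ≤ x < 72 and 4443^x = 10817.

Baby-step giant-step with m = ceil(sqrt(72)) = 9.
Baby table (4443^j mod 19081 for j=0..8):
  0:1  1:4443  2:10495  3:14402  4:9493  5:8389  6:7134  7:2821
  8:16567
Giant step factor: 4443^(-9) ≡ 8264 (mod 19081).
Scan 10817·8264^i mod 19081 for i = 0, 1, …:
  i=0: 10817   i=1: 16284   i=2: 11764   i=3: 1
Match at i=3, j=0: x = 3·9 + 0 = 27.

27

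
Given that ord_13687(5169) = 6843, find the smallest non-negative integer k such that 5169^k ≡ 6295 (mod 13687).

4467

Baby-step giant-step with m = ceil(sqrt(6843)) = 83.
Baby table (5169^j mod 13687 for j=0..82):
  0:1  1:5169  2:1537  3:6293  4:8205  5:9319  6:5358  7:6701
  8:9359  9:6813  10:13433  11:1026  12:6525  13:2957  14:10041  15:825
  16:7768  17:8821  18:4352  19:7747  20:9768  21:13136  22:12464  23:1707
  24:9055  25:9442  26:11543  27:4134  28:3239  29:3190  30:9962  31:3084
  32:9528  33:4406  34:13133  35:10644  36:10783  37:3863  38:12201  39:10960
  40:1747  41:10510  42:2487  43:3210  44:3846  45:6450  46:12205  47:4262
  48:7895  49:8308  50:7933  51:13112  52:11591  53:5880  54:8580  55:4140
  56:6879  57:12412  58:6659  59:11253  60:10694  61:9180  62:12278  63:12050
  64:10600  65:2339  66:4670  67:9049  68:5802  69:2321  70:7437  71:8757
  72:2024  73:5188  74:3939  75:8122  76:4589  77:970  78:4488  79:12694
  80:13495  81:6703  82:6010
Giant step factor: 5169^(-83) ≡ 10168 (mod 13687).
Scan 6295·10168^i mod 13687 for i = 0, 1, …:
  i=0: 6295   i=1: 7148   i=2: 2894   i=3: 12829
  i=4: 8162   i=5: 6935   i=6: 13343   i=7: 6080
  i=8: 10948   i=9: 2893     …   i=52: 2157
  i=53: 5802
Match at i=53, j=68: k = 53·83 + 68 = 4467.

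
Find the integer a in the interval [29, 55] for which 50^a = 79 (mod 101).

Compute 50^29 mod 101 = 89, then multiply by 50 repeatedly:
  50^29=89  50^30=6  50^31=98  50^32=52  50^33=75
  50^34=13  50^35=44  50^36=79
Found 79 at exponent 36.

36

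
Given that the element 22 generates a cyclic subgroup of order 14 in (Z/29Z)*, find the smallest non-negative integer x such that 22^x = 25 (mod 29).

Successive powers of 22 modulo 29:
  22^0=1  22^1=22  22^2=20  22^3=5  22^4=23  22^5=13
  22^6=25
So 22^6 ≡ 25 (mod 29), giving x = 6.

6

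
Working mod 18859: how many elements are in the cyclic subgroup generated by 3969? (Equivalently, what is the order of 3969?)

9429

The order of 3969 must divide p − 1 = 18858 = 2 · 3 · 7 · 449.
Divisors: 1, 2, 3, 6, 7, 14, 21, 42, 449, 898, 1347, 2694, 3143, 6286, 9429, 18858.
Check each in increasing order: 3969^1 ≡ 3969;  3969^2 ≡ 5696;  3969^3 ≡ 14342;  3969^6 ≡ 16710;  3969^7 ≡ 13746;  3969^14 ≡ 4195;  3969^21 ≡ 12507;  3969^42 ≡ 8503;  3969^449 ≡ 8026;  3969^898 ≡ 13191;  3969^1347 ≡ 15399;  3969^2694 ≡ 14994;  3969^3143 ≡ 2565;  3969^6286 ≡ 16293;  3969^9429 ≡ 1.
Smallest exponent giving 1 is 9429.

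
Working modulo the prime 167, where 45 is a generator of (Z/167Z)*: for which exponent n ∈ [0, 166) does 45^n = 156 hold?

77

Baby-step giant-step with m = ceil(sqrt(166)) = 13.
Baby table (45^j mod 167 for j=0..12):
  0:1  1:45  2:21  3:110  4:107  5:139  6:76  7:80
  8:93  9:10  10:116  11:43  12:98
Giant step factor: 45^(-13) ≡ 140 (mod 167).
Scan 156·140^i mod 167 for i = 0, 1, …:
  i=0: 156   i=1: 130   i=2: 164   i=3: 81
  i=4: 151   i=5: 98
Match at i=5, j=12: n = 5·13 + 12 = 77.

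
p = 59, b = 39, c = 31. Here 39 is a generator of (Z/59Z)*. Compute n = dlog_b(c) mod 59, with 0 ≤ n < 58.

Baby-step giant-step with m = ceil(sqrt(58)) = 8.
Baby table (39^j mod 59 for j=0..7):
  0:1  1:39  2:46  3:24  4:51  5:42  6:45  7:44
Giant step factor: 39^(-8) ≡ 12 (mod 59).
Scan 31·12^i mod 59 for i = 0, 1, …:
  i=0: 31   i=1: 18   i=2: 39
Match at i=2, j=1: n = 2·8 + 1 = 17.

17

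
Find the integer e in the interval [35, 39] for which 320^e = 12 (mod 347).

Compute 320^35 mod 347 = 308, then multiply by 320 repeatedly:
  320^35=308  320^36=12
Found 12 at exponent 36.

36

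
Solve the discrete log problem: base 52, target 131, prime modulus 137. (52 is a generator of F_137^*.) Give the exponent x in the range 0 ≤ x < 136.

35

Baby-step giant-step with m = ceil(sqrt(136)) = 12.
Baby table (52^j mod 137 for j=0..11):
  0:1  1:52  2:101  3:46  4:63  5:125  6:61  7:21
  8:133  9:66  10:7  11:90
Giant step factor: 52^(-12) ≡ 81 (mod 137).
Scan 131·81^i mod 137 for i = 0, 1, …:
  i=0: 131   i=1: 62   i=2: 90
Match at i=2, j=11: x = 2·12 + 11 = 35.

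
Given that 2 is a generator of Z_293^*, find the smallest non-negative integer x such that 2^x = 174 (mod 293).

287

Baby-step giant-step with m = ceil(sqrt(292)) = 18.
Baby table (2^j mod 293 for j=0..17):
  0:1  1:2  2:4  3:8  4:16  5:32  6:64  7:128
  8:256  9:219  10:145  11:290  12:287  13:281  14:269  15:245
  16:197  17:101
Giant step factor: 2^(-18) ≡ 132 (mod 293).
Scan 174·132^i mod 293 for i = 0, 1, …:
  i=0: 174   i=1: 114   i=2: 105   i=3: 89
  i=4: 28   i=5: 180   i=6: 27   i=7: 48
  i=8: 183   i=9: 130     …   i=14: 185
  i=15: 101
Match at i=15, j=17: x = 15·18 + 17 = 287.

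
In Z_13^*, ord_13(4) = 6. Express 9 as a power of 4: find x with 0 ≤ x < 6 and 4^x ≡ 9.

4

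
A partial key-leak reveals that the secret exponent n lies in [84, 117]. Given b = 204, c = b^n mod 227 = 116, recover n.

100

Compute 204^84 mod 227 = 139, then multiply by 204 repeatedly:
  204^84=139  204^85=208  204^86=210  204^87=164  204^88=87
  204^89=42  204^90=169  204^91=199  204^92=190  204^93=170
  204^94=176  204^95=38  204^96=34  204^97=126  204^98=53
  204^99=143  204^100=116
Found 116 at exponent 100.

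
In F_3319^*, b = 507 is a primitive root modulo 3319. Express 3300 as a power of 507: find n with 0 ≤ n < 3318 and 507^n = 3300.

639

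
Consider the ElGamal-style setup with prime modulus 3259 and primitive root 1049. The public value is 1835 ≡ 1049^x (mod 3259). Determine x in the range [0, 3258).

Baby-step giant-step with m = ceil(sqrt(3258)) = 58.
Baby table (1049^j mod 3259 for j=0..57):
  0:1  1:1049  2:2118  3:2403  4:1540  5:2255  6:2720  7:1655
  8:2307  9:1865  10:985  11:162  12:470  13:921  14:1465  15:1796
  16:302  17:675  18:872  19:2208  20:2302  21:3138  22:172  23:1183
  24:2547  25:2682  26:901  27:39  28:1803  29:1127  30:2465  31:1398
  32:3211  33:1792  34:2624  35:1980  36:1037  37:2566  38:3059  39:2035
  40:70  41:1732  42:1605  43:2001  44:253  45:1418  46:1378  47:1785
  48:1799  49:190  50:511  51:1563  52:310  53:2549  54:1521  55:1878
  56:1586  57:1624
Giant step factor: 1049^(-58) ≡ 1857 (mod 3259).
Scan 1835·1857^i mod 3259 for i = 0, 1, …:
  i=0: 1835   i=1: 1940   i=2: 1385   i=3: 594
  i=4: 1516   i=5: 2695   i=6: 2050   i=7: 338
  i=8: 1938   i=9: 930     …   i=40: 238
  i=41: 2001
Match at i=41, j=43: x = 41·58 + 43 = 2421.

2421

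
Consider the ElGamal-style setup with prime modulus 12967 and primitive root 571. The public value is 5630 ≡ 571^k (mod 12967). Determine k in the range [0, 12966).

12211

Baby-step giant-step with m = ceil(sqrt(12966)) = 114.
Baby table (571^j mod 12967 for j=0..113):
  0:1  1:571  2:1866  3:2192  4:6800  5:5667  6:7074  7:6517
  8:12645  9:10643  10:8597  11:7361  12:1823  13:3573  14:4364  15:2180
  16:12915  17:9209  18:6704  19:2719  20:9476  21:3557  22:8195  23:11225
  24:3777  25:4145  26:6801  27:6238  28:8940  29:8709  30:6478  31:3343
  32:2704  33:911  34:1501  35:1249  36:12961  37:9541  38:1771  39:12782
  40:11068  41:4899  42:9424  43:12766  44:1932  45:977  46:286  47:7702
  48:2029  49:4496  50:12717  51:12854  52:312  53:9581  54:11644  55:9620
  56:7979  57:4592  58:2698  59:10452  60:3272  61:1064  62:11062  63:1473
  64:11195  65:12581  66:33  67:5876  68:9710  69:7501  70:3961  71:5473
  72:36  73:7589  74:2341  75:1110  76:11394  77:9507  78:8291  79:1206
  80:1375  81:7105  82:11251  83:5656  84:793  85:11925  86:1500  87:678
  88:11095  89:7349  90:7938  91:7115  92:3994  93:11349  94:9746  95:2123
  96:6302  97:6583  98:11430  99:4129  100:10632  101:2316  102:12769  103:3645
  104:6575  105:6862  106:2168  107:6063  108:12751  109:6334  110:11888  111:6307
  112:9438  113:7793
Giant step factor: 571^(-114) ≡ 9270 (mod 12967).
Scan 5630·9270^i mod 12967 for i = 0, 1, …:
  i=0: 5630   i=1: 10892   i=2: 7778   i=3: 5540
  i=4: 6480   i=5: 6456   i=6: 4415   i=7: 3198
  i=8: 2898   i=9: 9803     …   i=106: 9178
  i=107: 3573
Match at i=107, j=13: k = 107·114 + 13 = 12211.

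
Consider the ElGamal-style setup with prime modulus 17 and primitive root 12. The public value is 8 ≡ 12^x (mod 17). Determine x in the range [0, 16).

2

Successive powers of 12 modulo 17:
  12^0=1  12^1=12  12^2=8
So 12^2 ≡ 8 (mod 17), giving x = 2.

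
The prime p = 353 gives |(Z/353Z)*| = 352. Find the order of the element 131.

11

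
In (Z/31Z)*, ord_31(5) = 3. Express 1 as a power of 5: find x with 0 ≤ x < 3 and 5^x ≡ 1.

0

Successive powers of 5 modulo 31:
  5^0=1
So 5^0 ≡ 1 (mod 31), giving x = 0.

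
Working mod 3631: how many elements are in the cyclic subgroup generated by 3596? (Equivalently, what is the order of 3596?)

The order of 3596 must divide p − 1 = 3630 = 2 · 3 · 5 · 11^2.
Divisors: 1, 2, 3, 5, 6, 10, 11, 15, 22, 30, 33, 55, 66, 110, 121, 165, 242, 330, 363, 605, 726, 1210, 1815, 3630.
Check each in increasing order: 3596^1 ≡ 3596;  3596^2 ≡ 1225;  3596^3 ≡ 697;  3596^5 ≡ 540;  3596^6 ≡ 2886;  3596^10 ≡ 1120;  3596^11 ≡ 741;  3596^15 ≡ 2054;  3596^22 ≡ 800;  3596^30 ≡ 3325;  3596^33 ≡ 947;  3596^55 ≡ 2352;  3596^66 ≡ 3583;  3596^110 ≡ 1891;  3596^121 ≡ 3296;  3596^165 ≡ 3288;  3596^242 ≡ 3295;  3596^330 ≡ 1457;  3596^363 ≡ 3630;  3596^605 ≡ 336;  3596^726 ≡ 1.
Smallest exponent giving 1 is 726.

726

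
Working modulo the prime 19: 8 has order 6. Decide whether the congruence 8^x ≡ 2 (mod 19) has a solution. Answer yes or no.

no

2 ∈ ⟨8⟩ iff 2^6 ≡ 1 (mod 19), since |⟨8⟩| = 6.
2^6 mod 19 = 7.
Since 7 ≠ 1, 2 does not lie in the subgroup.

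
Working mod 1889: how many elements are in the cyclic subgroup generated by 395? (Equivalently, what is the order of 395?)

472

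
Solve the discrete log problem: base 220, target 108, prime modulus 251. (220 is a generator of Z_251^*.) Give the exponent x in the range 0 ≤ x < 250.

Baby-step giant-step with m = ceil(sqrt(250)) = 16.
Baby table (220^j mod 251 for j=0..15):
  0:1  1:220  2:208  3:78  4:92  5:160  6:60  7:148
  8:181  9:162  10:249  11:62  12:86  13:95  14:67  15:182
Giant step factor: 220^(-16) ≡ 23 (mod 251).
Scan 108·23^i mod 251 for i = 0, 1, …:
  i=0: 108   i=1: 225   i=2: 155   i=3: 51
  i=4: 169   i=5: 122   i=6: 45   i=7: 31
  i=8: 211   i=9: 84     …   i=13: 243
  i=14: 67
Match at i=14, j=14: x = 14·16 + 14 = 238.

238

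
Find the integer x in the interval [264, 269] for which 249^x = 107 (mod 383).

265

Compute 249^264 mod 383 = 225, then multiply by 249 repeatedly:
  249^264=225  249^265=107
Found 107 at exponent 265.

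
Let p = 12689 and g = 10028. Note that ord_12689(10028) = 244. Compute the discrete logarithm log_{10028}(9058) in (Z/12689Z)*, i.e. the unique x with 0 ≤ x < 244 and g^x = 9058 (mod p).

Baby-step giant-step with m = ceil(sqrt(244)) = 16.
Baby table (10028^j mod 12689 for j=0..15):
  0:1  1:10028  2:459  3:9434  4:7657  5:3257  6:12399  7:10350
  8:6469  9:4964  10:45  11:7145  12:7966  13:5793  14:1962  15:6986
Giant step factor: 10028^(-16) ≡ 8225 (mod 12689).
Scan 9058·8225^i mod 12689 for i = 0, 1, …:
  i=0: 9058   i=1: 4931   i=2: 3431   i=3: 12328
  i=4: 1
Match at i=4, j=0: x = 4·16 + 0 = 64.

64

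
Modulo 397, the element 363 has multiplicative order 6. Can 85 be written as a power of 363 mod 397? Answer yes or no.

⟨363⟩ has order 6; its elements mod 397 are {1, 34, 35, 362, 363, 396}.
85 is not in this set.

no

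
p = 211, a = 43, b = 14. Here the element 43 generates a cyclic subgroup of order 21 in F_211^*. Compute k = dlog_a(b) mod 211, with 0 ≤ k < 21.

7

Successive powers of 43 modulo 211:
  43^0=1  43^1=43  43^2=161  43^3=171  43^4=179  43^5=101
  43^6=123  43^7=14
So 43^7 ≡ 14 (mod 211), giving k = 7.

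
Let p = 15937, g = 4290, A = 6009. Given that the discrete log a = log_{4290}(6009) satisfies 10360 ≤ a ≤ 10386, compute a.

Compute 4290^10360 mod 15937 = 11362, then multiply by 4290 repeatedly:
  4290^10360=11362  4290^10361=7634  4290^10362=15262  4290^10363=4784  4290^10364=12441
  4290^10365=14814  4290^10366=11241  4290^10367=14465  4290^10368=12109  4290^10369=8927
  4290^10370=219  4290^10371=15164  4290^10372=14663  4290^10373=931  4290^10374=9740
  4290^10375=13723  4290^10376=392  4290^10377=8295  4290^10378=14166  4290^10379=4359
  4290^10380=6009
Found 6009 at exponent 10380.

10380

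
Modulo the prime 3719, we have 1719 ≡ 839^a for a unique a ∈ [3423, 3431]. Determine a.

3423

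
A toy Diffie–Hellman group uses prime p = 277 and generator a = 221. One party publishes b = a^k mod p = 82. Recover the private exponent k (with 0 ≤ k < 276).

45

Baby-step giant-step with m = ceil(sqrt(276)) = 17.
Baby table (221^j mod 277 for j=0..16):
  0:1  1:221  2:89  3:2  4:165  5:178  6:4  7:53
  8:79  9:8  10:106  11:158  12:16  13:212  14:39  15:32
  16:147
Giant step factor: 221^(-17) ≡ 103 (mod 277).
Scan 82·103^i mod 277 for i = 0, 1, …:
  i=0: 82   i=1: 136   i=2: 158
Match at i=2, j=11: k = 2·17 + 11 = 45.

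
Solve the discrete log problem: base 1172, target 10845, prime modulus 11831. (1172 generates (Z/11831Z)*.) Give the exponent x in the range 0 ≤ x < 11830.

5531

Baby-step giant-step with m = ceil(sqrt(11830)) = 109.
Baby table (1172^j mod 11831 for j=0..108):
  0:1  1:1172  2:1188  3:8109  4:3455  5:3058  6:11014  7:787
  8:11377  9:307  10:4874  11:9786  12:4953  13:7726  14:4157  15:9463
  16:4989  17:2594  18:11432  19:5612  20:11059  21:6203  22:5682  23:10282
  24:6546  25:5424  26:3681  27:7648  28:7389  29:11447  30:11361  31:5217
  32:9528  33:10183  34:8828  35:6122  36:5398  37:8702  38:422  39:9513
  40:4434  41:2839  42:2797  43:897  44:10156  45:846  46:9539  47:11244
  48:10065  49:673  50:7910  51:6847  52:3266  53:6339  54:11271  55:6216
  56:9087  57:2064  58:5484  59:3015  60:7942  61:8858  62:5789  63:5545
  64:3521  65:9424  66:6605  67:3586  68:2787  69:1008  70:10107  71:2573
  72:10482  73:4326  74:6404  75:4634  76:619  77:3777  78:1850  79:3127
  80:9065  81:11773  82:3010  83:2082  84:2918  85:737  86:101  87:62
  88:1678  89:2670  90:5856  91:1252  92:300  93:8501  94:1470  95:7345
  96:7203  97:6413  98:3351  99:11311  100:5772  101:9283  102:6987  103:1712
  104:7025  105:10755  106:4845  107:11291  108:5994
Giant step factor: 1172^(-109) ≡ 8017 (mod 11831).
Scan 10845·8017^i mod 11831 for i = 0, 1, …:
  i=0: 10845   i=1: 10177   i=2: 2433   i=3: 7873
  i=4: 11287   i=5: 4391   i=6: 5422   i=7: 1080
  i=8: 9899   i=9: 9766     …   i=49: 11496
  i=50: 11773
Match at i=50, j=81: x = 50·109 + 81 = 5531.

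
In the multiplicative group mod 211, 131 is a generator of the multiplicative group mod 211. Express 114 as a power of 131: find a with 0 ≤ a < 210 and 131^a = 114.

108

Baby-step giant-step with m = ceil(sqrt(210)) = 15.
Baby table (131^j mod 211 for j=0..14):
  0:1  1:131  2:70  3:97  4:47  5:38  6:125  7:128
  8:99  9:98  10:178  11:108  12:11  13:175  14:137
Giant step factor: 131^(-15) ≡ 88 (mod 211).
Scan 114·88^i mod 211 for i = 0, 1, …:
  i=0: 114   i=1: 115   i=2: 203   i=3: 140
  i=4: 82   i=5: 42   i=6: 109   i=7: 97
Match at i=7, j=3: a = 7·15 + 3 = 108.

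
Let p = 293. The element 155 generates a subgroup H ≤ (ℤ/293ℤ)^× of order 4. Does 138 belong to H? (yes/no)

⟨155⟩ has order 4; its elements mod 293 are {1, 138, 155, 292}.
138 is in this set.

yes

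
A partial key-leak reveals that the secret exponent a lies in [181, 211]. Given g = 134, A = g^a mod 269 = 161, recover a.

207

Compute 134^181 mod 269 = 72, then multiply by 134 repeatedly:
  134^181=72  134^182=233  134^183=18  134^184=260  134^185=139
  134^186=65  134^187=102  134^188=218  134^189=160  134^190=189
  134^191=40  134^192=249  134^193=10  134^194=264  134^195=137
  134^196=66  134^197=236  134^198=151  134^199=59  134^200=105
  134^201=82  134^202=228  134^203=155  134^204=57  134^205=106
  134^206=216  134^207=161
Found 161 at exponent 207.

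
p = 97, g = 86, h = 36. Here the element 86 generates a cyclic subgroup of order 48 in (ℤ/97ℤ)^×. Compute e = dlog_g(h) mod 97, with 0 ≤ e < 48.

8

Baby-step giant-step with m = ceil(sqrt(48)) = 7.
Baby table (86^j mod 97 for j=0..6):
  0:1  1:86  2:24  3:27  4:91  5:66  6:50
Giant step factor: 86^(-7) ≡ 94 (mod 97).
Scan 36·94^i mod 97 for i = 0, 1, …:
  i=0: 36   i=1: 86
Match at i=1, j=1: e = 1·7 + 1 = 8.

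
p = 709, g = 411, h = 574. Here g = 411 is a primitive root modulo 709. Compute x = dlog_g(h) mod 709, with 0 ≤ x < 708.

Baby-step giant-step with m = ceil(sqrt(708)) = 27.
Baby table (411^j mod 709 for j=0..26):
  0:1  1:411  2:179  3:542  4:136  5:594  6:238  7:685
  8:62  9:667  10:463  11:281  12:633  13:669  14:576  15:639
  16:299  17:232  18:346  19:406  20:251  21:356  22:262  23:623
  24:104  25:204  26:182
Giant step factor: 411^(-27) ≡ 284 (mod 709).
Scan 574·284^i mod 709 for i = 0, 1, …:
  i=0: 574   i=1: 655   i=2: 262
Match at i=2, j=22: x = 2·27 + 22 = 76.

76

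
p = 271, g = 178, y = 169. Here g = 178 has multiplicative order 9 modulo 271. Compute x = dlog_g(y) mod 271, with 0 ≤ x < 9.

8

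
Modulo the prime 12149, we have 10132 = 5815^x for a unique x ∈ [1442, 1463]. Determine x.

1443

Compute 5815^1442 mod 12149 = 1740, then multiply by 5815 repeatedly:
  5815^1442=1740  5815^1443=10132
Found 10132 at exponent 1443.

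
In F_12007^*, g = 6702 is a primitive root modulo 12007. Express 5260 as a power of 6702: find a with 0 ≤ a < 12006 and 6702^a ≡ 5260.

Baby-step giant-step with m = ceil(sqrt(12006)) = 110.
Baby table (6702^j mod 12007 for j=0..109):
  0:1  1:6702  2:10624  3:538  4:3576  5:380  6:1276  7:2768
  8:321  9:2089  10:316  11:4600  12:7231  13:1910  14:1358  15:10
  16:6985  17:10184  18:5380  19:11746  20:3800  21:753  22:3666  23:3210
  24:8883  25:3160  26:9979  27:268  28:7093  29:1573  30:100  31:9815
  32:5784  33:5772  34:9397  35:1979  36:7530  37:639  38:8086  39:4781
  40:7586  41:3734  42:2680  43:10895  44:3723  45:1000  46:2094  47:9812
  48:9692  49:9921  50:7783  51:3258  52:6390  53:8818  54:11789  55:3818
  56:1319  57:2786  58:887  59:1209  60:10000  61:8933  62:2064  63:864
  64:3154  65:5788  66:8566  67:3865  68:4131  69:9827  70:2159  71:1183
  72:3846  73:8870  74:83  75:3944  76:5281  77:8633  78:8640  79:7526
  80:9852  81:1611  82:2629  83:5289  84:2214  85:9583  86:11830  87:2439
  88:4651  89:830  90:3419  91:4782  92:2281  93:2351  94:3218  95:2464
  96:4103  97:2276  98:4862  99:10133  100:11781  101:10237  102:376  103:10489
  104:8300  105:10176  106:11799  107:10803  108:11503  109:8166
Giant step factor: 6702^(-110) ≡ 6694 (mod 12007).
Scan 5260·6694^i mod 12007 for i = 0, 1, …:
  i=0: 5260   i=1: 5916   i=2: 2618   i=3: 6679
  i=4: 7165   i=5: 6552   i=6: 9524   i=7: 8493
  i=8: 11004   i=9: 9838     …   i=99: 10987
  i=100: 4103
Match at i=100, j=96: a = 100·110 + 96 = 11096.

11096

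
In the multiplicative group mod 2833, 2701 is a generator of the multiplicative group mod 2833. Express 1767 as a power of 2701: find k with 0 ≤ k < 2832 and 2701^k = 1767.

1682

Baby-step giant-step with m = ceil(sqrt(2832)) = 54.
Baby table (2701^j mod 2833 for j=0..53):
  0:1  1:2701  2:426  3:428  4:164  5:1016  6:1872  7:2200
  8:1399  9:2310  10:1044  11:1009  12:2796  13:2051  14:1236  15:1162
  16:2431  17:2070  18:1561  19:757  20:2064  21:2353  22:1034  23:2329
  24:1369  25:604  26:2429  27:2334  28:709  29:2734  30:1736  31:321
  32:123  33:762  34:1404  35:1650  36:341  37:316  38:783  39:1465
  40:2097  41:830  42:927  43:2288  44:1115  45:136  46:1879  47:1276
  48:1548  49:2473  50:2192  51:2455  52:1735  53:453
Giant step factor: 2701^(-54) ≡ 2646 (mod 2833).
Scan 1767·2646^i mod 2833 for i = 0, 1, …:
  i=0: 1767   i=1: 1032   i=2: 2493   i=3: 1254
  i=4: 641   i=5: 1952   i=6: 433   i=7: 1186
  i=8: 2025   i=9: 947     …   i=30: 1053
  i=31: 1399
Match at i=31, j=8: k = 31·54 + 8 = 1682.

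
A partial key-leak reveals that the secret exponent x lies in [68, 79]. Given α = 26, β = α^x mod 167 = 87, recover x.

Compute 26^68 mod 167 = 75, then multiply by 26 repeatedly:
  26^68=75  26^69=113  26^70=99  26^71=69  26^72=124
  26^73=51  26^74=157  26^75=74  26^76=87
Found 87 at exponent 76.

76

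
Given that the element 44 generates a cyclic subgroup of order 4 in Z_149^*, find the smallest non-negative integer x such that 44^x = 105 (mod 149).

3

Successive powers of 44 modulo 149:
  44^0=1  44^1=44  44^2=148  44^3=105
So 44^3 ≡ 105 (mod 149), giving x = 3.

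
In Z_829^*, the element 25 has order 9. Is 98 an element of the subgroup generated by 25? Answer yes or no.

⟨25⟩ has order 9; its elements mod 829 are {1, 5, 25, 125, 166, 199, 625, 638, 703}.
98 is not in this set.

no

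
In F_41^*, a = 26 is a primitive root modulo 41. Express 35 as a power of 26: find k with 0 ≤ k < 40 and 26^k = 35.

13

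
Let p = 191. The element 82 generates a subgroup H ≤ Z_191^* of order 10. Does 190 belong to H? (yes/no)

⟨82⟩ has order 10; its elements mod 191 are {1, 7, 39, 49, 82, 109, 142, 152, 184, 190}.
190 is in this set.

yes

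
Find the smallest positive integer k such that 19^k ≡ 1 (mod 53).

52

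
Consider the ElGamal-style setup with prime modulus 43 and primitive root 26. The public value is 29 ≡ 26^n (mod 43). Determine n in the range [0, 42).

37

Baby-step giant-step with m = ceil(sqrt(42)) = 7.
Baby table (26^j mod 43 for j=0..6):
  0:1  1:26  2:31  3:32  4:15  5:3  6:35
Giant step factor: 26^(-7) ≡ 37 (mod 43).
Scan 29·37^i mod 43 for i = 0, 1, …:
  i=0: 29   i=1: 41   i=2: 12   i=3: 14
  i=4: 2   i=5: 31
Match at i=5, j=2: n = 5·7 + 2 = 37.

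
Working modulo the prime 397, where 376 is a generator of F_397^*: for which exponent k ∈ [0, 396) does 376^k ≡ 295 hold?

164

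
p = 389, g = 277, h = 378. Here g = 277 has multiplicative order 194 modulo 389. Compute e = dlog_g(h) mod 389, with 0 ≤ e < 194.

87

Baby-step giant-step with m = ceil(sqrt(194)) = 14.
Baby table (277^j mod 389 for j=0..13):
  0:1  1:277  2:96  3:140  4:269  5:214  6:150  7:316
  8:7  9:383  10:283  11:202  12:327  13:331
Giant step factor: 277^(-14) ≡ 256 (mod 389).
Scan 378·256^i mod 389 for i = 0, 1, …:
  i=0: 378   i=1: 296   i=2: 310   i=3: 4
  i=4: 246   i=5: 347   i=6: 140
Match at i=6, j=3: e = 6·14 + 3 = 87.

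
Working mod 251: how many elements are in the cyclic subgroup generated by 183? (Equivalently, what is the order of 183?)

250

The order of 183 must divide p − 1 = 250 = 2 · 5^3.
Divisors: 1, 2, 5, 10, 25, 50, 125, 250.
Check each in increasing order: 183^1 ≡ 183;  183^2 ≡ 106;  183^5 ≡ 247;  183^10 ≡ 16;  183^25 ≡ 231;  183^50 ≡ 149;  183^125 ≡ 250;  183^250 ≡ 1.
Smallest exponent giving 1 is 250.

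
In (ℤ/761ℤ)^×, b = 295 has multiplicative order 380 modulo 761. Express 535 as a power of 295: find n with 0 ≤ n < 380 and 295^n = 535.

Baby-step giant-step with m = ceil(sqrt(380)) = 20.
Baby table (295^j mod 761 for j=0..19):
  0:1  1:295  2:271  3:40  4:385  5:186  6:78  7:180
  8:591  9:76  10:351  11:49  12:757  13:342  14:438  15:601
  16:743  17:17  18:449  19:41
Giant step factor: 295^(-20) ≡ 357 (mod 761).
Scan 535·357^i mod 761 for i = 0, 1, …:
  i=0: 535   i=1: 745   i=2: 376   i=3: 296
  i=4: 654   i=5: 612   i=6: 77   i=7: 93
  i=8: 478   i=9: 182   i=10: 289   i=11: 438
Match at i=11, j=14: n = 11·20 + 14 = 234.

234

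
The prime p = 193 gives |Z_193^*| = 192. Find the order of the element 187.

96

The order of 187 must divide p − 1 = 192 = 2^6 · 3.
Divisors: 1, 2, 3, 4, 6, 8, 12, 16, 24, 32, 48, 64, 96, 192.
Check each in increasing order: 187^1 ≡ 187;  187^2 ≡ 36;  187^3 ≡ 170;  187^4 ≡ 138;  187^6 ≡ 143;  187^8 ≡ 130;  187^12 ≡ 184;  187^16 ≡ 109;  187^24 ≡ 81;  187^32 ≡ 108;  187^48 ≡ 192;  187^64 ≡ 84;  187^96 ≡ 1.
Smallest exponent giving 1 is 96.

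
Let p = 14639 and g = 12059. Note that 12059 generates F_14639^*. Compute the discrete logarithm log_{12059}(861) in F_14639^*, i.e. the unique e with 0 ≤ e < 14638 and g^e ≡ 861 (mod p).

Baby-step giant-step with m = ceil(sqrt(14638)) = 121.
Baby table (12059^j mod 14639 for j=0..120):
  0:1  1:12059  2:10294  3:11265  4:9354  5:6391  6:9373  7:1288
  8:13  9:10377  10:2071  11:55  12:4490  13:9888  14:4737  15:2105
  16:169  17:3150  18:12284  19:715  20:14453  21:11432  22:3025  23:12726
  24:2197  25:11672  26:13302  27:9295  28:12221  29:2226  30:10047  31:4409
  32:13922  33:5346  34:11897  35:3723  36:12483  37:14299  38:13499  39:13400
  40:5318  41:10942  42:8271  43:4482  44:1250  45:10219  46:14458  47:13171
  48:10578  49:10495  50:5050  51:14349  52:1611  53:1096  54:12286  55:10194
  56:5763  57:4684  58:7094  59:10869  60:6304  61:14248  62:13328  63:771
  64:1724  65:2336  66:4388  67:9546  68:8757  69:9556  70:12235  71:10023
  72:7773  73:1090  74:13127  75:6986  76:11368  77:7116  78:12665  79:13187
  80:13215  81:14170  82:9622  83:2984  84:1394  85:4674  86:3616  87:10402
  88:10766  89:8542  90:7974  91:9514  92:3483  93:2206  94:3091  95:3475
  96:8207  97:8573  98:1189  99:6570  100:1362  101:14039  102:10905  103:1258
  104:4218  105:8976  106:818  107:12215  108:3067  109:6839  110:10014  111:1715
  112:10917  113:14215  114:10634  115:12405  116:10593  117:1073  118:13070  119:7656
  120:10170
Giant step factor: 12059^(-121) ≡ 7115 (mod 14639).
Scan 861·7115^i mod 14639 for i = 0, 1, …:
  i=0: 861   i=1: 6913   i=2: 13594   i=3: 1437
  i=4: 6233   i=5: 6264   i=6: 7244   i=7: 11780
  i=8: 6425   i=9: 10917
Match at i=9, j=112: e = 9·121 + 112 = 1201.

1201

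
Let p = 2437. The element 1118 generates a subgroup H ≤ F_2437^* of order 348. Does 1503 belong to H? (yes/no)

no

1503 ∈ ⟨1118⟩ iff 1503^348 ≡ 1 (mod 2437), since |⟨1118⟩| = 348.
1503^348 mod 2437 = 645.
Since 645 ≠ 1, 1503 does not lie in the subgroup.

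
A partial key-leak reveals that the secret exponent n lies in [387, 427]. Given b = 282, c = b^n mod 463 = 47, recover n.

414

Compute 282^387 mod 463 = 314, then multiply by 282 repeatedly:
  282^387=314  282^388=115  282^389=20  282^390=84  282^391=75
  282^392=315  282^393=397  282^394=371  282^395=447  282^396=118
  282^397=403  282^398=211  282^399=238  282^400=444  282^401=198
  282^402=276  282^403=48  282^404=109  282^405=180  282^406=293
  282^407=212  282^408=57  282^409=332  282^410=98  282^411=319
  282^412=136  282^413=386  282^414=47
Found 47 at exponent 414.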